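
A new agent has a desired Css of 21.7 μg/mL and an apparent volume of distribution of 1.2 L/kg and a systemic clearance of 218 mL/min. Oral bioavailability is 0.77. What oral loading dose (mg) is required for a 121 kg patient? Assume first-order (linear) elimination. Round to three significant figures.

Total Vd = 1.2 × 121 = 145.2 L
Loading dose depends on Vd (not clearance): it fills the distribution volume.
LD = Vd × C / F = 145.2 × 21.70 / 0.77 = 4092 mg

4090 mg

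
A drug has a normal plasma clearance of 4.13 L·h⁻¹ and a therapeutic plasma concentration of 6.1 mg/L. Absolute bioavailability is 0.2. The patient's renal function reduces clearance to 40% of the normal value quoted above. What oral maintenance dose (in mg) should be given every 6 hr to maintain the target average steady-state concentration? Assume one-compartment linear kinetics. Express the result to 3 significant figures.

302 mg

Patient clearance = 0.4 × 4.130 = 1.652 L/h
D = CL × Css × τ / F = 1.652 × 6.1 × 6 / 0.2 = 302.3 mg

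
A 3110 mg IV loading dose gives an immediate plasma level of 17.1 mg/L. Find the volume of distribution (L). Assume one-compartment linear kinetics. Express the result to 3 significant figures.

Immediately after an IV bolus, C₀ = Dose / Vd, so Vd = Dose / C₀.
Vd = 3110 / 17.1 = 181.9 L

182 L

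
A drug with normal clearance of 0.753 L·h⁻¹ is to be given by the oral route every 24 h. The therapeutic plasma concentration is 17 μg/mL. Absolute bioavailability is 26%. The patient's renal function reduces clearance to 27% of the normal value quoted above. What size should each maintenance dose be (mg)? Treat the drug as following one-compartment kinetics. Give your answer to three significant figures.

319 mg

Patient clearance = 0.27 × 0.7530 = 0.2033 L/h
D = CL × Css × τ / F = 0.2033 × 17 × 24 / 0.26 = 319.0 mg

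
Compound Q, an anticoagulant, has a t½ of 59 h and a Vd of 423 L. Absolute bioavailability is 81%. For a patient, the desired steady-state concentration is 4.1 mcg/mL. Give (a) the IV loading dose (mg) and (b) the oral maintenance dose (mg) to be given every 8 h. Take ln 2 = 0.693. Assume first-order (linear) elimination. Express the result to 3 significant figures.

LD = Vd × C = 423.0 × 4.1 = 1734 mg
CL = 0.693 × Vd / t½ = 0.693 × 423.0 / 59 = 4.968 L/h
D = CL × Css × τ / F = 4.968 × 4.1 × 8 / 0.81 = 201.2 mg

(a) 1730 mg; (b) 201 mg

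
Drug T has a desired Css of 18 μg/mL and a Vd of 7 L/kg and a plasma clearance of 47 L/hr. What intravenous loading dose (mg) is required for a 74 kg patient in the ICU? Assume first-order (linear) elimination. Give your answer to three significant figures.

Vd(total) = 74 kg × 7 L/kg = 518.0 L
LD = Vd × C = 518.0 × 18.00 = 9324 mg

9320 mg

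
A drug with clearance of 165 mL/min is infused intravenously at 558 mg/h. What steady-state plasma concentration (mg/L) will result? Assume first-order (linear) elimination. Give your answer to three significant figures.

CL = 165 mL/min = 165 × 0.06 = 9.900 L/h
Css = rate / CL = 558 / 9.900 = 56.36 mg/L

56.4 mg/L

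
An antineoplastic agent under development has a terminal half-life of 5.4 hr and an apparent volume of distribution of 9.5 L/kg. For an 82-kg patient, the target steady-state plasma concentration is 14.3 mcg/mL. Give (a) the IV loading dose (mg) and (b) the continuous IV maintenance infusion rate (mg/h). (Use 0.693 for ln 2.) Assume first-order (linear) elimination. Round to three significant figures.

Total Vd = 9.5 × 82 = 779.0 L
LD = Vd × C = 779.0 × 14.3 = 11140 mg
CL = 0.693 × Vd / t½ = 0.693 × 779.0 / 5.4 = 99.97 L/h
Infusion rate = CL × Css = 99.97 × 14.3 = 1430 mg/h

(a) 11100 mg; (b) 1430 mg/h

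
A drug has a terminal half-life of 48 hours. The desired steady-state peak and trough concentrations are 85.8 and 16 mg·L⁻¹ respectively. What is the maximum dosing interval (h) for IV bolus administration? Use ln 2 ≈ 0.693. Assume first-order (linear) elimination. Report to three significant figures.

116 h

k = 0.693 / t½ = 0.693 / 48 = 0.01444 h⁻¹
Between IV bolus doses, concentration decays as C = C₀·e^(−kτ), so C_peak/C_trough = e^(kτ).
τ_max = ln(C_peak/C_trough) / k = ln(85.8/16) / 0.01444 = 1.679 / 0.01444 = 116.3 h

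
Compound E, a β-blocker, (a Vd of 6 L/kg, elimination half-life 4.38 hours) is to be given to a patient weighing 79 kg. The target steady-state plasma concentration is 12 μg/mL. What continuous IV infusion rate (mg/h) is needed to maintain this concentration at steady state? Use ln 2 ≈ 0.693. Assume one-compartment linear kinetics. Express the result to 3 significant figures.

900 mg/h

Vd = 6 L/kg × 79 kg = 474.0 L
CL = ln 2 · Vd / t½ = 0.693 × 474.0 / 4.38 = 75.00 L/h
Infusion rate = CL × Css = 75.00 × 12 = 900.0 mg/h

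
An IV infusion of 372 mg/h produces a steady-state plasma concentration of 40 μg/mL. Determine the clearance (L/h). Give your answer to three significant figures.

At steady state, infusion rate = CL × Css, so CL = rate / Css.
CL = 372 / 40 = 9.300 L/h

9.30 L/h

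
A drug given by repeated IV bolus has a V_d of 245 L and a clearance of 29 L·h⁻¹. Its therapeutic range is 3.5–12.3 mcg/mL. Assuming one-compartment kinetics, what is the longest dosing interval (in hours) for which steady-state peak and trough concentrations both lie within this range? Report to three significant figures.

10.6 h

k = CL / Vd = 29.00 / 245.0 = 0.1184 h⁻¹
Between IV bolus doses, concentration decays as C = C₀·e^(−kτ), so C_peak/C_trough = e^(kτ).
τ_max = ln(C_peak/C_trough) / k = ln(12.3/3.5) / 0.1184 = 1.257 / 0.1184 = 10.62 h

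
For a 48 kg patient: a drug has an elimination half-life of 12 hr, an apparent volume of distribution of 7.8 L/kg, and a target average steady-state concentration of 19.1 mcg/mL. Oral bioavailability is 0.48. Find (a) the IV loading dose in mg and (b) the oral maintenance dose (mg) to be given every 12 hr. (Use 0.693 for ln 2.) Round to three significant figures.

Vd = 7.8 L/kg × 48 kg = 374.4 L
LD = Vd × C = 374.4 × 19.1 = 7151 mg
CL = 0.693 × Vd / t½ = 0.693 × 374.4 / 12 = 21.62 L/h
D = CL × Css × τ / F = 21.62 × 19.1 × 12 / 0.48 = 10320 mg

(a) 7150 mg; (b) 10300 mg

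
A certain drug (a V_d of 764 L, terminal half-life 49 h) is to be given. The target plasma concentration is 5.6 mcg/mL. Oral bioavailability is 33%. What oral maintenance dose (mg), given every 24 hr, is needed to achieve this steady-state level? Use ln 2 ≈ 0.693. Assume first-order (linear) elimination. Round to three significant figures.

CL = 0.693 × Vd / t½ = 0.693 × 764.0 / 49 = 10.81 L/h
D = CL × Css × τ / F = 10.81 × 5.6 × 24 / 0.33 = 4403 mg

4400 mg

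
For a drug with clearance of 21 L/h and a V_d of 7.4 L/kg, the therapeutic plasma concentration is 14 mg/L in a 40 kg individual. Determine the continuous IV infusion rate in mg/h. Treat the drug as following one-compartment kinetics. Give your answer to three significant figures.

Maintenance depends on clearance, not Vd — rate in must match rate out.
Rate = CL × Css = 21.00 × 14 = 294.0 mg/h

294 mg/h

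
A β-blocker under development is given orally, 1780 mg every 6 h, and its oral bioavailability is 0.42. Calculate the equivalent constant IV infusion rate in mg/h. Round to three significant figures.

125 mg/h

Equivalent systemic input: infusion rate = F·D/τ.
Rate = 0.42 × 1780 / 6 = 124.6 mg/h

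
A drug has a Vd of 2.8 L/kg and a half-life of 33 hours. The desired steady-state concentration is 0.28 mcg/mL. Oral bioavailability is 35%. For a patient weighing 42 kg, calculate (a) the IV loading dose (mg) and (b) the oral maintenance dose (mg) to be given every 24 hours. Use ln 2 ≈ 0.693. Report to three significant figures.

(a) 32.9 mg; (b) 47.4 mg

Vd = 2.8 L/kg × 42 kg = 117.6 L
LD = Vd × C = 117.6 × 0.28 = 32.93 mg
CL = 0.693 × Vd / t½ = 0.693 × 117.6 / 33 = 2.470 L/h
D = CL × Css × τ / F = 2.470 × 0.28 × 24 / 0.35 = 47.42 mg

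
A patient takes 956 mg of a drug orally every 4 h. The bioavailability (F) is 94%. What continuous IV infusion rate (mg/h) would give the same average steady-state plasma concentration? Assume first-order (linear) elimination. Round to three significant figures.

225 mg/h

Equivalent systemic input: infusion rate = F·D/τ.
Rate = 0.94 × 956 / 4 = 224.7 mg/h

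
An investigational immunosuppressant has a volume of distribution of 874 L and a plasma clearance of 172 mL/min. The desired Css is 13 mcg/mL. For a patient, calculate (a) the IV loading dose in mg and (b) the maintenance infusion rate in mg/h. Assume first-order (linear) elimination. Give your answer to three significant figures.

LD = Vd · C_target = 874.0 × 13 = 11360 mg
CL = 172 mL/min × 60/1000 = 10.32 L/h
Maintenance infusion rate = CL × Css = 10.32 × 13 = 134.2 mg/h

(a) 11400 mg; (b) 134 mg/h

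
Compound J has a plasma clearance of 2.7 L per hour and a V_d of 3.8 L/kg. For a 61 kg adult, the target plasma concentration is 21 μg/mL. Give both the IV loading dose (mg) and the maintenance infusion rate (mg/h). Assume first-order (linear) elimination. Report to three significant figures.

(a) 4870 mg; (b) 56.7 mg/h

Vd = 3.8 L/kg × 61 kg = 231.8 L
Loading: fill Vd to C_target → 231.8 L × 21 mg/L = 4868 mg
Infusion rate = 2.700 L/h × 21 mg/L = 56.70 mg/h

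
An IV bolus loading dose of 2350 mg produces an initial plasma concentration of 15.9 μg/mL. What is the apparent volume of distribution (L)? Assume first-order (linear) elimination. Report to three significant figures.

Immediately after an IV bolus, C₀ = Dose / Vd, so Vd = Dose / C₀.
Vd = 2350 / 15.9 = 147.8 L

148 L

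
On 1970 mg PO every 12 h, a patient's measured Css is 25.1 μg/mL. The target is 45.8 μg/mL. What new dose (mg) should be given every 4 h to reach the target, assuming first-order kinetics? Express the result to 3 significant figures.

1200 mg

With linear kinetics, Css is proportional to dose rate (D/τ) at fixed clearance.
D₂ = D₁ × (Css,target / Css,current) × (τ₂/τ₁) = 1970 × (45.8/25.1) × (4/12) = 1198 mg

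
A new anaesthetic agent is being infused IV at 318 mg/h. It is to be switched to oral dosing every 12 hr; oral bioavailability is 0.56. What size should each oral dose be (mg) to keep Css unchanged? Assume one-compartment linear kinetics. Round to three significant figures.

To maintain the same Css, the systemic dosing rate must be unchanged: F·D/τ = infusion rate.
D = rate × τ / F = 318 × 12 / 0.56 = 6814 mg

6810 mg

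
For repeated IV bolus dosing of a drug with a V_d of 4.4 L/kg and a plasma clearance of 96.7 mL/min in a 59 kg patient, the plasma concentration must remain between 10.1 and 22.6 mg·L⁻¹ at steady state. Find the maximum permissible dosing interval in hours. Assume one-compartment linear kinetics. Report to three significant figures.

36.0 h

Vd = 4.4 L/kg × 59 kg = 259.6 L
Convert clearance: 96.7 mL/min × 60 min/h ÷ 1000 mL/L = 5.802 L/h
k = CL / Vd = 5.802 / 259.6 = 0.02235 h⁻¹
Between IV bolus doses, concentration decays as C = C₀·e^(−kτ), so C_peak/C_trough = e^(kτ).
τ_max = ln(C_peak/C_trough) / k = ln(22.6/10.1) / 0.02235 = 0.8054 / 0.02235 = 36.04 h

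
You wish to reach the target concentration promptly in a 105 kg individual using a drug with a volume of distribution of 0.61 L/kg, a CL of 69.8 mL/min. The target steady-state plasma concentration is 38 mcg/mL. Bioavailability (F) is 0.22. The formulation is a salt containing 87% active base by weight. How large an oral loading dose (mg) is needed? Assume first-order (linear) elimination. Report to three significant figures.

Vd = 0.61 L/kg × 105 kg = 64.05 L
LD = Vd × C / F / S = 64.05 × 38.00 / 0.22 / 0.87 = 12720 mg

12700 mg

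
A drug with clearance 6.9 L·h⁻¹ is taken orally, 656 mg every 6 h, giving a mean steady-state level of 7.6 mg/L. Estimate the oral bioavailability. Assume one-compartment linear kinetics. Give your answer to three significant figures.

F·D/τ = CL·Css at steady state → F = CL·Css·τ / D.
F = 6.9 × 7.6 × 6 / 656 = 0.480

0.480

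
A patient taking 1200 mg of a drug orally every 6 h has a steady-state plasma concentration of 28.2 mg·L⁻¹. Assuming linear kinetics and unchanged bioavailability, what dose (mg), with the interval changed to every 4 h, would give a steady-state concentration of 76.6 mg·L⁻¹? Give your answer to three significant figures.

2170 mg

For first-order elimination, Css ∝ F·D/(CL·τ); F and CL are unchanged, so Css ∝ D/τ.
D₂ = D₁ × (Css,target / Css,current) × (τ₂/τ₁) = 1200 × (76.6/28.2) × (4/6) = 2173 mg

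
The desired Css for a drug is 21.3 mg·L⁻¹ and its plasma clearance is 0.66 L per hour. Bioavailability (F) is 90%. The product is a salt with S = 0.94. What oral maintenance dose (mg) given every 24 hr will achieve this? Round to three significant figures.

399 mg

At steady state, dose per interval replaces the amount cleared in that interval: F·S·D/τ = CL·Css.
D = CL × Css × τ / F / S = 0.6600 × 21.3 × 24 / 0.9 / 0.94 = 398.8 mg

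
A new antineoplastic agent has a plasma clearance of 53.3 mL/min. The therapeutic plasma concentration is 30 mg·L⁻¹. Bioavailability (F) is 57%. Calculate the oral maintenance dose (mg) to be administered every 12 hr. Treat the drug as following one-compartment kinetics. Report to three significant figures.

CL = 53.3 mL/min = 53.3 × 0.06 = 3.198 L/h
D = CL × Css × τ / F = 3.198 × 30 × 12 / 0.57 = 2020 mg

2020 mg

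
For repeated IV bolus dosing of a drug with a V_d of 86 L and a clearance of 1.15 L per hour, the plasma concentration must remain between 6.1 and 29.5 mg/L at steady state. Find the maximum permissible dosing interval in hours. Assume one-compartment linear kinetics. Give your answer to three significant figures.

k = CL / Vd = 1.150 / 86.00 = 0.01337 h⁻¹
Between IV bolus doses, concentration decays as C = C₀·e^(−kτ), so C_peak/C_trough = e^(kτ).
τ_max = ln(C_peak/C_trough) / k = ln(29.5/6.1) / 0.01337 = 1.576 / 0.01337 = 117.9 h

118 h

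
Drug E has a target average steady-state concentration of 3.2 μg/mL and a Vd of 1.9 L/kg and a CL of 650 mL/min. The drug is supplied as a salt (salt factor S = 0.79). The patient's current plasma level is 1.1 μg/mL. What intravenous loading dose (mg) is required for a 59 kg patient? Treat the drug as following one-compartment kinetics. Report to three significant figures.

298 mg

Vd = 1.9 L/kg × 59 kg = 112.1 L
The loading dose fills Vd to the target concentration; clearance is irrelevant here.
Concentration deficit ΔC = 3.2 − 1.1 = 2.100 mg/L
LD = Vd × ΔC / S = 112.1 × 2.100 / 0.79 = 298.0 mg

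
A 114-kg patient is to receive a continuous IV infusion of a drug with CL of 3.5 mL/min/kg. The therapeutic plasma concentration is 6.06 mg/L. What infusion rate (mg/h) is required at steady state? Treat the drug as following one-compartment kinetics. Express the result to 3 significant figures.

CL = 3.5 mL/min/kg × 114 kg = 399.0 mL/min = 399.0 × 60/1000 = 23.94 L/h
Infusion rate = CL · Css = 23.94 L/h × 6.06 mg/L = 145.1 mg/h

145 mg/h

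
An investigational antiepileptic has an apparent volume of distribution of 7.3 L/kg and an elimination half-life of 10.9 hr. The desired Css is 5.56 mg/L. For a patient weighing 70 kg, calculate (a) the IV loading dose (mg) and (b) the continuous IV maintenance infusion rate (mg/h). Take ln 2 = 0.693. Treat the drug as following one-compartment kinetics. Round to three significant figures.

Vd(total) = 70 kg × 7.3 L/kg = 511.0 L
LD = Vd × C = 511.0 × 5.56 = 2841 mg
CL = 0.693 × Vd / t½ = 0.693 × 511.0 / 10.9 = 32.49 L/h
Infusion rate = CL × Css = 32.49 × 5.56 = 180.6 mg/h

(a) 2840 mg; (b) 181 mg/h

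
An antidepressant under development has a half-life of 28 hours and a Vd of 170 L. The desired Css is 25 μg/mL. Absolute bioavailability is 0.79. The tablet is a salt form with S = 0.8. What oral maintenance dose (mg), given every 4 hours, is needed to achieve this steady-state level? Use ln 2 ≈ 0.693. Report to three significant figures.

666 mg

CL = 0.693 × Vd / t½ = 0.693 × 170.0 / 28 = 4.208 L/h
D = CL × Css × τ / F / S = 4.208 × 25 × 4 / 0.79 / 0.8 = 665.8 mg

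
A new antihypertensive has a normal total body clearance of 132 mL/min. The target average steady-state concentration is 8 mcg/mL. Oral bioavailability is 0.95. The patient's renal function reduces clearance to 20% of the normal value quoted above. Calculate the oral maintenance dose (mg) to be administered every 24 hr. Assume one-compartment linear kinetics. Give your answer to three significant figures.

CL = 132 mL/min = 132 × 0.06 = 7.920 L/h
Patient clearance = 0.2 × 7.920 = 1.584 L/h
At steady state, dose per interval replaces the amount cleared in that interval: F·D/τ = CL·Css.
D = CL × Css × τ / F = 1.584 × 8 × 24 / 0.95 = 320.1 mg

320 mg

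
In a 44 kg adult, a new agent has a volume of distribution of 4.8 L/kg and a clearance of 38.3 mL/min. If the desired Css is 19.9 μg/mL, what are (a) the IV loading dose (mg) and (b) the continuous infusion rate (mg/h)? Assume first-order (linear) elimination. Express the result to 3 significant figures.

(a) 4200 mg; (b) 45.7 mg/h

Total Vd = 4.8 × 44 = 211.2 L
Loading dose = Vd × C = 211.2 × 19.9 = 4203 mg
Convert clearance: 38.3 mL/min × 60 min/h ÷ 1000 mL/L = 2.298 L/h
Infusion rate = 2.298 L/h × 19.9 mg/L = 45.73 mg/h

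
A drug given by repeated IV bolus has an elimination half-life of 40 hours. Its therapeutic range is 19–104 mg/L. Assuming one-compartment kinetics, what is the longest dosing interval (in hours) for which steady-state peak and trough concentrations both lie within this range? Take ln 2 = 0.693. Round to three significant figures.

k = 0.693 / t½ = 0.693 / 40 = 0.01733 h⁻¹
Between IV bolus doses, concentration decays as C = C₀·e^(−kτ), so C_peak/C_trough = e^(kτ).
τ_max = ln(C_peak/C_trough) / k = ln(104/19) / 0.01733 = 1.700 / 0.01733 = 98.10 h

98.1 h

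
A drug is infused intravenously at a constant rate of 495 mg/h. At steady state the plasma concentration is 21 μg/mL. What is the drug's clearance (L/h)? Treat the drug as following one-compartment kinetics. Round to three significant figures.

At steady state, infusion rate = CL × Css, so CL = rate / Css.
CL = 495 / 21 = 23.57 L/h

23.6 L/h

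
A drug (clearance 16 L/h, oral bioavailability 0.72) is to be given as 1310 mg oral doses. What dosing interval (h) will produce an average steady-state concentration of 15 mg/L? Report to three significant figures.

3.93 h

F·D/τ = CL·Css → τ = F·D / (CL·Css).
τ = 0.72 × 1310 / (16 × 15) = 3.930 h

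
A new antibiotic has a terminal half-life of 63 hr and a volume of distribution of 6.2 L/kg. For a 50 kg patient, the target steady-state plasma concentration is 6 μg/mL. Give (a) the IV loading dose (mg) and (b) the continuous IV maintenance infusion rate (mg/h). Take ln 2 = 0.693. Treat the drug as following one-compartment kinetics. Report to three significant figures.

(a) 1860 mg; (b) 20.5 mg/h

Vd = 6.2 L/kg × 50 kg = 310.0 L
LD = Vd × C = 310.0 × 6 = 1860 mg
CL = 0.693 × Vd / t½ = 0.693 × 310.0 / 63 = 3.410 L/h
Infusion rate = CL × Css = 3.410 × 6 = 20.46 mg/h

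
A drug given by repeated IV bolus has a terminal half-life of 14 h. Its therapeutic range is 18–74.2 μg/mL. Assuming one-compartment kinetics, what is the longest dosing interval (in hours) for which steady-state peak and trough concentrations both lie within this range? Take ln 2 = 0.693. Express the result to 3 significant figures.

28.6 h

k = 0.693 / t½ = 0.693 / 14 = 0.04950 h⁻¹
Between IV bolus doses, concentration decays as C = C₀·e^(−kτ), so C_peak/C_trough = e^(kτ).
τ_max = ln(C_peak/C_trough) / k = ln(74.2/18) / 0.04950 = 1.416 / 0.04950 = 28.61 h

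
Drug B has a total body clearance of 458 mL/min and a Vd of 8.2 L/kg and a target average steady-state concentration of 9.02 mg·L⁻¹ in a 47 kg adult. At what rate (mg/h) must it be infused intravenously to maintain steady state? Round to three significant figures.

CL = 458 mL/min × 60/1000 = 27.48 L/h
Maintenance depends on clearance, not Vd — rate in must match rate out.
R₀ = 27.48 × 9.02 = 247.9 mg/h

248 mg/h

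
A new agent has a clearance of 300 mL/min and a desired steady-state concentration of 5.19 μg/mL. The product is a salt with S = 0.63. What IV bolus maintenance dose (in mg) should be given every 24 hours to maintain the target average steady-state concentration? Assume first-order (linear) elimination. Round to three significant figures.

3560 mg

CL = 300 mL/min = 300 × 0.06 = 18.00 L/h
D = CL × Css × τ / S = 18.00 × 5.19 × 24 / 0.63 = 3559 mg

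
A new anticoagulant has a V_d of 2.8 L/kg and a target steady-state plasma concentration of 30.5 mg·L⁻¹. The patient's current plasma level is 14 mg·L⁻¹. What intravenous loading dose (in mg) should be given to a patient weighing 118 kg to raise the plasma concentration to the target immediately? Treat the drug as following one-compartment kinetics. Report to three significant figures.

Total Vd = 2.8 × 118 = 330.4 L
The loading dose fills Vd to the target concentration.
Concentration deficit ΔC = 30.5 − 14 = 16.50 mg/L
LD = Vd × ΔC = 330.4 × 16.50 = 5452 mg

5450 mg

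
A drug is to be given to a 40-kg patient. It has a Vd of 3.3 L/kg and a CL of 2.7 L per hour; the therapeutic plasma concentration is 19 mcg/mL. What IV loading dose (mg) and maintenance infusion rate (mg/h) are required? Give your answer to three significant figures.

(a) 2510 mg; (b) 51.3 mg/h

Total Vd = 3.3 × 40 = 132.0 L
Loading dose = Vd × C = 132.0 × 19 = 2508 mg
Maintenance: replace elimination → rate = CL × Css = 2.700 × 19 = 51.30 mg/h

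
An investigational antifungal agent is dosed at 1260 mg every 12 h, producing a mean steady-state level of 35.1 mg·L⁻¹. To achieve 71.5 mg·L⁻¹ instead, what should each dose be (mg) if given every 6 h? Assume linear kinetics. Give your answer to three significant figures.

With linear kinetics, Css is proportional to dose rate (D/τ) at fixed clearance.
D₂ = D₁ × (Css,target / Css,current) × (τ₂/τ₁) = 1260 × (71.5/35.1) × (6/12) = 1283 mg

1280 mg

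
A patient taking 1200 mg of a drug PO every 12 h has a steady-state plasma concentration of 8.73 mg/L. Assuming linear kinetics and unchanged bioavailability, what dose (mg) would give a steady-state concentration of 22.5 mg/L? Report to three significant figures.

3090 mg

For first-order elimination, Css ∝ F·D/(CL·τ); F and CL are unchanged, so Css ∝ D/τ.
D₂ = D₁ × (Css,target / Css,current) = 1200 × 22.5/8.73 = 3093 mg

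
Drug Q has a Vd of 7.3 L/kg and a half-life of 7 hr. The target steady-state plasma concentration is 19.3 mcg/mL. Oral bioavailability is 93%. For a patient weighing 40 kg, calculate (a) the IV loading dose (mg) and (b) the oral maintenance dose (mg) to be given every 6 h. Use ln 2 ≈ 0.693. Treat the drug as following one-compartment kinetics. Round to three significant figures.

Vd = 7.3 L/kg × 40 kg = 292.0 L
LD = Vd × C = 292.0 × 19.3 = 5636 mg
CL = 0.693 × Vd / t½ = 0.693 × 292.0 / 7 = 28.91 L/h
D = CL × Css × τ / F = 28.91 × 19.3 × 6 / 0.93 = 3600 mg

(a) 5640 mg; (b) 3600 mg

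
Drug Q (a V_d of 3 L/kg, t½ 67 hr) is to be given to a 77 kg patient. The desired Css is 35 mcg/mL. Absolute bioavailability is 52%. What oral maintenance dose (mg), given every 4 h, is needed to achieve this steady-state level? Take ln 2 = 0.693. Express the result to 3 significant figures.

643 mg

Total Vd = 3 × 77 = 231.0 L
CL = 0.693 × Vd / t½ = 0.693 × 231.0 / 67 = 2.389 L/h
D = CL × Css × τ / F = 2.389 × 35 × 4 / 0.52 = 643.2 mg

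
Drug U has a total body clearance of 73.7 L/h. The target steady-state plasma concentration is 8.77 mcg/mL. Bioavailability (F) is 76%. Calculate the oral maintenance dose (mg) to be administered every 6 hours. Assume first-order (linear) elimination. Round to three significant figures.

5100 mg

At steady state, dose per interval replaces the amount cleared in that interval: F·D/τ = CL·Css.
D = CL × Css × τ / F = 73.70 × 8.77 × 6 / 0.76 = 5103 mg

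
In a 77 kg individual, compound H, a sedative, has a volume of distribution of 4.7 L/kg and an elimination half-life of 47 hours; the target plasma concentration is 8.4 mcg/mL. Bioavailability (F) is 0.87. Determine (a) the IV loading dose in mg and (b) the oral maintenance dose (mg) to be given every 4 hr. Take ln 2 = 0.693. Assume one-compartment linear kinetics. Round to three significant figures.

Vd(total) = 77 kg × 4.7 L/kg = 361.9 L
LD = Vd × C = 361.9 × 8.4 = 3040 mg
CL = 0.693 × Vd / t½ = 0.693 × 361.9 / 47 = 5.336 L/h
D = CL × Css × τ / F = 5.336 × 8.4 × 4 / 0.87 = 206.1 mg

(a) 3040 mg; (b) 206 mg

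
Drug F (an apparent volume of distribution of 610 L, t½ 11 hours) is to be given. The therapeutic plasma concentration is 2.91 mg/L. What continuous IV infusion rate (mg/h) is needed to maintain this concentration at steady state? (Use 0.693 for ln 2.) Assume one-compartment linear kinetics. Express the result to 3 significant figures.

k = 0.693/11 = 0.06300 h⁻¹, so CL = k·Vd = 0.06300 × 610.0 = 38.43 L/h
Infusion rate = CL × Css = 38.43 × 2.91 = 111.8 mg/h

112 mg/h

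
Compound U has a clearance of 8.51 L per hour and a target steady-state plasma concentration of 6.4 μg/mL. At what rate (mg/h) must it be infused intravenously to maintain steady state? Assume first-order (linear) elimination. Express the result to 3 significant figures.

R₀ = 8.510 × 6.4 = 54.46 mg/h

54.5 mg/h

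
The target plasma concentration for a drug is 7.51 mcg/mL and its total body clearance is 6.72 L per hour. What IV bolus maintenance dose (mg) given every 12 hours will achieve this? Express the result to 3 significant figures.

At steady state, dose per interval replaces the amount cleared in that interval: D/τ = CL·Css.
D = CL × Css × τ = 6.720 × 7.51 × 12 = 605.6 mg

606 mg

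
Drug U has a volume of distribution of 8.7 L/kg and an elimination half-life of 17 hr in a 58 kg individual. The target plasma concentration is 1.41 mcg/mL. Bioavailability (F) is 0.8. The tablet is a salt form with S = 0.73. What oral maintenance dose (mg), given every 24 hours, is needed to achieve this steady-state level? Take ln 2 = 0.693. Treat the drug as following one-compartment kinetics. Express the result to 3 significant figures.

Total Vd = 8.7 × 58 = 504.6 L
k = 0.693/17 = 0.04076 h⁻¹, so CL = k·Vd = 0.04076 × 504.6 = 20.57 L/h
D = CL × Css × τ / F / S = 20.57 × 1.41 × 24 / 0.8 / 0.73 = 1192 mg

1190 mg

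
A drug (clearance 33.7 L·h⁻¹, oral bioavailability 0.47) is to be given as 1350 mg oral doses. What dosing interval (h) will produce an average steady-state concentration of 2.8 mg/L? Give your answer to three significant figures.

6.72 h

F·D/τ = CL·Css → τ = F·D / (CL·Css).
τ = 0.47 × 1350 / (33.7 × 2.8) = 6.724 h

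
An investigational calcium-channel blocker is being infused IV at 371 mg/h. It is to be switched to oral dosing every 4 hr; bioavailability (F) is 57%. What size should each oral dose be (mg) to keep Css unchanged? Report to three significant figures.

2600 mg

To maintain the same Css, the systemic dosing rate must be unchanged: F·D/τ = infusion rate.
D = rate × τ / F = 371 × 4 / 0.57 = 2604 mg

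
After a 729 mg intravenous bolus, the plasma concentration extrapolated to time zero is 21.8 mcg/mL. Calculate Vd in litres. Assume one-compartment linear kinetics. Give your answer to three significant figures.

33.4 L

Immediately after an IV bolus, C₀ = Dose / Vd, so Vd = Dose / C₀.
Vd = 729 / 21.8 = 33.44 L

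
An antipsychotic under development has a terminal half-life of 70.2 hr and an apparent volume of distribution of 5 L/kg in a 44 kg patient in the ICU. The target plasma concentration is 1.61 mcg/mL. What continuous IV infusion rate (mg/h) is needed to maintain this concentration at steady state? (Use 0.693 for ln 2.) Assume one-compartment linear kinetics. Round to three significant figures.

3.50 mg/h

Vd(total) = 44 kg × 5 L/kg = 220.0 L
CL = ln 2 · Vd / t½ = 0.693 × 220.0 / 70.2 = 2.172 L/h
Infusion rate = CL × Css = 2.172 × 1.61 = 3.497 mg/h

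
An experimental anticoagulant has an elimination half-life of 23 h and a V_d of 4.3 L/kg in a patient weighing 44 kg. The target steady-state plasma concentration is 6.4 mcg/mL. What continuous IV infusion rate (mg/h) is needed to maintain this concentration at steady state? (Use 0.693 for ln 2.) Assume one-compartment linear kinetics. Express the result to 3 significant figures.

36.5 mg/h

Vd(total) = 44 kg × 4.3 L/kg = 189.2 L
CL = ln 2 · Vd / t½ = 0.693 × 189.2 / 23 = 5.701 L/h
Infusion rate = CL × Css = 5.701 × 6.4 = 36.49 mg/h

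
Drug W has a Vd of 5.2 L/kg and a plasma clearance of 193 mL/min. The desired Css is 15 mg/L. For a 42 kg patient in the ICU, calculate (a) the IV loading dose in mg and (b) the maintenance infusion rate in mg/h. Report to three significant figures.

(a) 3280 mg; (b) 174 mg/h

Total Vd = 5.2 × 42 = 218.4 L
Loading dose = Vd × C = 218.4 × 15 = 3276 mg
CL = 193 mL/min × 60/1000 = 11.58 L/h
Infusion rate = 11.58 L/h × 15 mg/L = 173.7 mg/h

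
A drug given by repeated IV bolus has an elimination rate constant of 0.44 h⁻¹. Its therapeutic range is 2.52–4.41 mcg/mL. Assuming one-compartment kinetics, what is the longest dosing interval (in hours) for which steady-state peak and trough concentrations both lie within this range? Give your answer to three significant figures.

Between IV bolus doses, concentration decays as C = C₀·e^(−kτ), so C_peak/C_trough = e^(kτ).
τ_max = ln(C_peak/C_trough) / k = ln(4.41/2.52) / 0.4400 = 0.5596 / 0.4400 = 1.272 h

1.27 h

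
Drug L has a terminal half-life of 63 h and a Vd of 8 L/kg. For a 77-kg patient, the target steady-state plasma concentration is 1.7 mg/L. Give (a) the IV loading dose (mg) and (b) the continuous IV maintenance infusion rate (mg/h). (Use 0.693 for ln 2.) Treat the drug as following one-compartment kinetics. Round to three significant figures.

Vd = 8 L/kg × 77 kg = 616.0 L
LD = Vd × C = 616.0 × 1.7 = 1047 mg
CL = 0.693 × Vd / t½ = 0.693 × 616.0 / 63 = 6.776 L/h
Infusion rate = CL × Css = 6.776 × 1.7 = 11.52 mg/h

(a) 1050 mg; (b) 11.5 mg/h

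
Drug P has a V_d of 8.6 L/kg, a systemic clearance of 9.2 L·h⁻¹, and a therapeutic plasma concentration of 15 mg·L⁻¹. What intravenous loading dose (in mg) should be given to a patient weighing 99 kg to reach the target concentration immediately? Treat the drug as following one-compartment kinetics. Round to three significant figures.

Vd = 8.6 L/kg × 99 kg = 851.4 L
LD = Vd × C = 851.4 × 15.00 = 12770 mg

12800 mg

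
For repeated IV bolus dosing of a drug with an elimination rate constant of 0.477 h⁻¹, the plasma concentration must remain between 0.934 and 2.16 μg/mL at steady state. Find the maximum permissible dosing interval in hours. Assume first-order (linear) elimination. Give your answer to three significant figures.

1.76 h

Between IV bolus doses, concentration decays as C = C₀·e^(−kτ), so C_peak/C_trough = e^(kτ).
τ_max = ln(C_peak/C_trough) / k = ln(2.16/0.934) / 0.4770 = 0.8384 / 0.4770 = 1.758 h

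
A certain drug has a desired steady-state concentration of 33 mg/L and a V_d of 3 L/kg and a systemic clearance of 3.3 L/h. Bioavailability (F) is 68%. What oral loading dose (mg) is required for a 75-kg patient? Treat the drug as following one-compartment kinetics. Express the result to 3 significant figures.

Total Vd = 3 × 75 = 225.0 L
LD = Vd × C / F = 225.0 × 33.00 / 0.68 = 10920 mg

10900 mg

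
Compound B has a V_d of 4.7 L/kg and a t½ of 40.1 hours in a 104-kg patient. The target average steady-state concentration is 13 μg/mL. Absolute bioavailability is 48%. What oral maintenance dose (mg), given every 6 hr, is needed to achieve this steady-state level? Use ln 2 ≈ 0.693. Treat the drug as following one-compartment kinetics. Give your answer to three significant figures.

1370 mg

Vd = 4.7 L/kg × 104 kg = 488.8 L
CL = 0.693 × Vd / t½ = 0.693 × 488.8 / 40.1 = 8.447 L/h
D = CL × Css × τ / F = 8.447 × 13 × 6 / 0.48 = 1373 mg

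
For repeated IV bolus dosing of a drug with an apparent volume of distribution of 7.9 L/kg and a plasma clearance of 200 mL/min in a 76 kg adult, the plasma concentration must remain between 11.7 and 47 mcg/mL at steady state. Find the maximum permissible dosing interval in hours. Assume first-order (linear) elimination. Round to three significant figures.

Vd = 7.9 L/kg × 76 kg = 600.4 L
CL = 200 mL/min = 200 × 0.06 = 12.00 L/h
k = CL / Vd = 12.00 / 600.4 = 0.01999 h⁻¹
Between IV bolus doses, concentration decays as C = C₀·e^(−kτ), so C_peak/C_trough = e^(kτ).
τ_max = ln(C_peak/C_trough) / k = ln(47/11.7) / 0.01999 = 1.391 / 0.01999 = 69.58 h

69.6 h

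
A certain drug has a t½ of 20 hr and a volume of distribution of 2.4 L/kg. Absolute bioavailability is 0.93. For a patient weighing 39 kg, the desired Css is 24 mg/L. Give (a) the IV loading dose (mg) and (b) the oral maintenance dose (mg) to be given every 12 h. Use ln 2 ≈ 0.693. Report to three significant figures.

Vd(total) = 39 kg × 2.4 L/kg = 93.60 L
LD = Vd × C = 93.60 × 24 = 2246 mg
CL = 0.693 × Vd / t½ = 0.693 × 93.60 / 20 = 3.243 L/h
D = CL × Css × τ / F = 3.243 × 24 × 12 / 0.93 = 1004 mg

(a) 2250 mg; (b) 1000 mg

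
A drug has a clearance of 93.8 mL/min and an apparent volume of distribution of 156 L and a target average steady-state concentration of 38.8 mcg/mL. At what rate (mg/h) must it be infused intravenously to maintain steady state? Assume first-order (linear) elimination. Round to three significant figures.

Convert clearance: 93.8 mL/min × 60 min/h ÷ 1000 mL/L = 5.628 L/h
At steady state, infusion rate equals elimination rate: rate in = CL × Css.
Infusion rate = CL · Css = 5.628 L/h × 38.8 mg/L = 218.4 mg/h

218 mg/h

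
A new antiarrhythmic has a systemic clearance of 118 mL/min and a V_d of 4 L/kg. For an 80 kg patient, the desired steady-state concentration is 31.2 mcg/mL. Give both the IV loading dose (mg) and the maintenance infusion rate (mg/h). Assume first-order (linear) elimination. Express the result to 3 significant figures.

(a) 9980 mg; (b) 221 mg/h

Total Vd = 4 × 80 = 320.0 L
Loading dose = Vd × C = 320.0 × 31.2 = 9984 mg
CL = 118 mL/min × 60/1000 = 7.080 L/h
Maintenance: replace elimination → rate = CL × Css = 7.080 × 31.2 = 220.9 mg/h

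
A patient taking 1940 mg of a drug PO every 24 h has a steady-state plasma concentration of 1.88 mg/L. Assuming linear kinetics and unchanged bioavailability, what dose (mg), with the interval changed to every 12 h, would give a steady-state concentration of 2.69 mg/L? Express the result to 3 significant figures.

1390 mg

With linear kinetics, Css is proportional to dose rate (D/τ) at fixed clearance.
D₂ = D₁ × (Css,target / Css,current) × (τ₂/τ₁) = 1940 × (2.69/1.88) × (12/24) = 1388 mg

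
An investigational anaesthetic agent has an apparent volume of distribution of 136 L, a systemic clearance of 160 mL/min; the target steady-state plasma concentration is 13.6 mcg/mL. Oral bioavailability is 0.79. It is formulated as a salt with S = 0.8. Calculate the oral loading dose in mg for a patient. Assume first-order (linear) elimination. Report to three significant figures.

LD = Vd × C / F / S = 136.0 × 13.60 / 0.79 / 0.8 = 2927 mg

2930 mg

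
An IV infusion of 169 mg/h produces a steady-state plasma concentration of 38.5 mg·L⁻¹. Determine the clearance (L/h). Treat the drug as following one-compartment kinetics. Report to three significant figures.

At steady state, infusion rate = CL × Css, so CL = rate / Css.
CL = 169 / 38.5 = 4.390 L/h

4.39 L/h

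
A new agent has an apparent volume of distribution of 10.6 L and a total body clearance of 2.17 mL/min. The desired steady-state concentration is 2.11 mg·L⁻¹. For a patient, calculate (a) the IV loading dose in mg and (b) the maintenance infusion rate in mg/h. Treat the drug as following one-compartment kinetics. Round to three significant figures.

LD = Vd · C_target = 10.60 × 2.11 = 22.37 mg
CL = 2.17 mL/min × 60/1000 = 0.1302 L/h
Maintenance: replace elimination → rate = CL × Css = 0.1302 × 2.11 = 0.2747 mg/h

(a) 22.4 mg; (b) 0.275 mg/h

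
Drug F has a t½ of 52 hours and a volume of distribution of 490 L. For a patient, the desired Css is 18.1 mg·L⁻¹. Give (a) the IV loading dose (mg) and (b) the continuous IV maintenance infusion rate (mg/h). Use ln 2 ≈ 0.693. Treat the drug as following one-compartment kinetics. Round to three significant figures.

(a) 8870 mg; (b) 118 mg/h

LD = Vd × C = 490.0 × 18.1 = 8869 mg
CL = 0.693 × Vd / t½ = 0.693 × 490.0 / 52 = 6.530 L/h
Infusion rate = CL × Css = 6.530 × 18.1 = 118.2 mg/h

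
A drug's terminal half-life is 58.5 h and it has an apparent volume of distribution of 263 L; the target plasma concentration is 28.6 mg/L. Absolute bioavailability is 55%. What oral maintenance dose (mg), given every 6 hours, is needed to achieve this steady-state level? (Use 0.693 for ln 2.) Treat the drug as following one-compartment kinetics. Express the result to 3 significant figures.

972 mg

CL = 0.693 × Vd / t½ = 0.693 × 263.0 / 58.5 = 3.116 L/h
D = CL × Css × τ / F = 3.116 × 28.6 × 6 / 0.55 = 972.2 mg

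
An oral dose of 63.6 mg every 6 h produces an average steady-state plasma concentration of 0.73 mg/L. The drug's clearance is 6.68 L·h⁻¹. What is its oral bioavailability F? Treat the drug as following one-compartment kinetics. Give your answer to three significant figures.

F·D/τ = CL·Css at steady state → F = CL·Css·τ / D.
F = 6.68 × 0.73 × 6 / 63.6 = 0.460

0.460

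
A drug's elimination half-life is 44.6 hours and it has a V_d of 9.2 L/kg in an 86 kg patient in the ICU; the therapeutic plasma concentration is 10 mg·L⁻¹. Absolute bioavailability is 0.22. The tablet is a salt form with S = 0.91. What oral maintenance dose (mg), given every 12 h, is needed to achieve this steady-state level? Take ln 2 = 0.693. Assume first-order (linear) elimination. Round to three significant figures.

Total Vd = 9.2 × 86 = 791.2 L
CL = ln 2 · Vd / t½ = 0.693 × 791.2 / 44.6 = 12.29 L/h
D = CL × Css × τ / F / S = 12.29 × 10 × 12 / 0.22 / 0.91 = 7367 mg

7370 mg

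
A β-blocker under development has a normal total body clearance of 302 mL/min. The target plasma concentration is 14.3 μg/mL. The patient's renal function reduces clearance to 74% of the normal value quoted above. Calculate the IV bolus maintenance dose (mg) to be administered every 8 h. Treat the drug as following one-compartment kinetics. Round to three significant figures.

CL = 302 mL/min × 60/1000 = 18.12 L/h
Patient clearance = 0.74 × 18.12 = 13.41 L/h
At steady state, dose per interval replaces the amount cleared in that interval: D/τ = CL·Css.
D = CL × Css × τ = 13.41 × 14.3 × 8 = 1534 mg

1530 mg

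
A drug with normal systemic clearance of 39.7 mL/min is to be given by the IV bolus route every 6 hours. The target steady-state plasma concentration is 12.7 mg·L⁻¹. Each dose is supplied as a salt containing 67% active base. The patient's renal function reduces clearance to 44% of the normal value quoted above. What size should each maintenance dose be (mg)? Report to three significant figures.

CL = 39.7 mL/min = 39.7 × 0.06 = 2.382 L/h
Patient clearance = 0.44 × 2.382 = 1.048 L/h
D = CL × Css × τ / S = 1.048 × 12.7 × 6 / 0.67 = 119.2 mg

119 mg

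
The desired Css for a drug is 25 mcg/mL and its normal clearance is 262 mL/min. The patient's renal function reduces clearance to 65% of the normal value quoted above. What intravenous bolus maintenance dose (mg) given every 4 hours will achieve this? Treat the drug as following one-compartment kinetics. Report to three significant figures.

1020 mg

Convert clearance: 262 mL/min × 60 min/h ÷ 1000 mL/L = 15.72 L/h
Patient clearance = 0.65 × 15.72 = 10.22 L/h
D = CL × Css × τ = 10.22 × 25 × 4 = 1022 mg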